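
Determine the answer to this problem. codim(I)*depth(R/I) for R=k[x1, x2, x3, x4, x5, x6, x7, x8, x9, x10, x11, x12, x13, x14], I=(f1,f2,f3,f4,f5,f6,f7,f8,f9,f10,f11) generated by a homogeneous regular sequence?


codim=11, depth=dim(R/I)=14-11=3
Product=11*3=33


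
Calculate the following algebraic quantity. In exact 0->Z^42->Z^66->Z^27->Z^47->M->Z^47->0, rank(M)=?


Alt sum=0:
(-1)^0*42 + (-1)^1*66 + (-1)^2*27 + (-1)^3*47 + (-1)^4*? + (-1)^5*47=0
rank(M)=91


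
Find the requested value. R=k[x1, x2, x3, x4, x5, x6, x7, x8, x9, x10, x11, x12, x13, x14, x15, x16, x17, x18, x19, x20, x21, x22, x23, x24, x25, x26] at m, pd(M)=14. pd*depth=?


pd+depth=26
depth=26-14=12
pd*depth=14*12=168


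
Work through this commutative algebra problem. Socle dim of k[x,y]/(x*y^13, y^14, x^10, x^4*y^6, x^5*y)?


Socle = ann(m) = span of standard monomials u with x*u, y*u in I (staircase corners).
Minimal generators: x^10, x^5*y, x^4*y^6, x*y^13, y^14
Corners: y^13, x^3y^12, x^4y^5, x^9
Socle dim=4


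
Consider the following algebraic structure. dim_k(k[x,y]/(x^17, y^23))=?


Basis: x^i*y^j, i<17, j<23
17*23=391


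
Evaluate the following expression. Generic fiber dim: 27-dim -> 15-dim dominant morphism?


dim(fiber)=dim(X)-dim(Y)=27-15=12


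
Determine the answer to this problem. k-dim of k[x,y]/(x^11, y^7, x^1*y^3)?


k[x,y]/I, I = (x^11, y^7, x^1*y^3)
Rect: 11x7=77. Corner: (11-1)x(7-3)=40.
dim = 77-40 = 37


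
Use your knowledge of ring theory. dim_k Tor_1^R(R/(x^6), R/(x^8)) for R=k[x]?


Tor_1(R/I,R/J)=(I cap J)/IJ=(x^8)/(x^14)
dim=14-8=min(6,8)=6


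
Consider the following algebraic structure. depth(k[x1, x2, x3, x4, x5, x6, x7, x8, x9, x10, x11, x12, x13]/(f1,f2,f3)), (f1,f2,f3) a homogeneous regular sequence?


depth(R)=13
depth(R/I)=13-3=10


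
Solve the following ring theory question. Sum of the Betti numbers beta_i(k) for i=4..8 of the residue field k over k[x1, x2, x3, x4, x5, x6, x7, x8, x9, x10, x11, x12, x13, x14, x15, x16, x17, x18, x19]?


Koszul resolution: beta_i(k)=C(n,i), n=19
C(19,4)=3876, C(19,5)=11628, C(19,6)=27132, C(19,7)=50388, C(19,8)=75582
Sum=168606


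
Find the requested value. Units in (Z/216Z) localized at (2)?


Local ring = Z/8Z.
phi(8) = 2^2*(2-1) = 4


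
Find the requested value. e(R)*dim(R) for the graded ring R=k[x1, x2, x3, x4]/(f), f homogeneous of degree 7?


e(R)=deg(f)=7, dim(R)=4-1=3
e*dim=7*3=21


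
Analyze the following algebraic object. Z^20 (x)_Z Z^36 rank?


rank(M(x)N) = rank(M)*rank(N)
20*36 = 720


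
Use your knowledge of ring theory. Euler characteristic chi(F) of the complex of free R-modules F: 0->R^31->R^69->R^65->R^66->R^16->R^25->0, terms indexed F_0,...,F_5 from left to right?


chi = sum (-1)^i * rank:
(-1)^0*31=31
(-1)^1*69=-69
(-1)^2*65=65
(-1)^3*66=-66
(-1)^4*16=16
(-1)^5*25=-25
chi=-48


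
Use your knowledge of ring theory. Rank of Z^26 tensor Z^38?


rank(M(x)N) = rank(M)*rank(N)
26*38 = 988


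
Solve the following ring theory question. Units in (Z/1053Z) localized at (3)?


Local ring = Z/81Z.
phi(81) = 3^3*(3-1) = 54


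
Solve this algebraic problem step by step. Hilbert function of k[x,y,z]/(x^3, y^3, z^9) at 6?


Need i<3, j<3, k<9 with i+j+k=6.
For each i, j ranges over max(0,6-i-8)..min(2,6-i):
  i=0: j in [0,2] -> 3
  i=1: j in [0,2] -> 3
  i=2: j in [0,2] -> 3
H(6) = 3+3+3 = 9


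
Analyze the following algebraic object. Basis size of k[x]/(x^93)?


Basis: 1,x,...,x^92
dim=93


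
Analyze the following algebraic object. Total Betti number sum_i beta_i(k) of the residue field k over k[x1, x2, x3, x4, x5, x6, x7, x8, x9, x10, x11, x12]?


Koszul resolution: beta_i(k)=C(n,i), n=12
sum_i C(12,i) = 2^12 = 4096


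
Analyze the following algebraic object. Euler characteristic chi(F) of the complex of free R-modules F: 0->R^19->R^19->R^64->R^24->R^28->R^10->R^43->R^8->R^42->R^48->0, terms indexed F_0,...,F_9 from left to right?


chi = sum (-1)^i * rank:
(-1)^0*19=19
(-1)^1*19=-19
(-1)^2*64=64
(-1)^3*24=-24
(-1)^4*28=28
(-1)^5*10=-10
(-1)^6*43=43
(-1)^7*8=-8
(-1)^8*42=42
(-1)^9*48=-48
chi=87


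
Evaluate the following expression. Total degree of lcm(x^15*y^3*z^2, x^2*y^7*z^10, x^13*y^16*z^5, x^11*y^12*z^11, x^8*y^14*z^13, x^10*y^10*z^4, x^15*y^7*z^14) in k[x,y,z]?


lcm = componentwise max:
x: max(15,2,13,11,8,10,15)=15
y: max(3,7,16,12,14,10,7)=16
z: max(2,10,5,11,13,4,14)=14
Total=15+16+14=45


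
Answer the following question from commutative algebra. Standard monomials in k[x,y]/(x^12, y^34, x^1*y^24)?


k[x,y]/I, I = (x^12, y^34, x^1*y^24)
Rect: 12x34=408. Corner: (12-1)x(34-24)=110.
dim = 408-110 = 298


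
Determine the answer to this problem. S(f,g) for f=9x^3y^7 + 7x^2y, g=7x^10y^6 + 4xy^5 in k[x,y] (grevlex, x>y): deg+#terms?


LT(f)=9x^3y^7, LT(g)=7x^10y^6
lcm(LM)=x^10y^7
S(f,g) (scaled by 63 to clear denominators) = 7x^7*f - 9y*g = 49x^9y - 36xy^6
2 terms, deg 10.
10+2=12


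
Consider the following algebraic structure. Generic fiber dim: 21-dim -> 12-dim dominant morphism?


dim(fiber)=dim(X)-dim(Y)=21-12=9


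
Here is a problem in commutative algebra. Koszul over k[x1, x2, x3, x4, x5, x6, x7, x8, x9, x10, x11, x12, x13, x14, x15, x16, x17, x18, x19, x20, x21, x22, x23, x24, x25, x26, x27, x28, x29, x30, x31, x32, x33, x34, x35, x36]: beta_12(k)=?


C(n,i)=C(36,12)=1251677700


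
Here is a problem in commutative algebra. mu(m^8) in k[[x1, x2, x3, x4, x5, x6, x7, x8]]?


C(n+d-1,d)=C(15,8)=6435


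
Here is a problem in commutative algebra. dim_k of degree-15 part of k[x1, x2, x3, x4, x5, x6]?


C(d+n-1,n-1)=C(20,5)=15504


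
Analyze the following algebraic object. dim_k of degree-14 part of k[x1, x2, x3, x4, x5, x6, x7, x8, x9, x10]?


C(d+n-1,n-1)=C(23,9)=817190


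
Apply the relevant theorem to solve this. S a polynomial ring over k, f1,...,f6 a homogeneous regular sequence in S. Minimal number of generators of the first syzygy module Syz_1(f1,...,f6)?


Regular sequence => Koszul complex is the minimal free resolution.
Syz_1 minimally generated by Koszul relations f_i*e_j - f_j*e_i (i<j): mu(Syz_1) = beta_2 = C(m,2) = m(m-1)/2
m=6
6*5/2 = 15


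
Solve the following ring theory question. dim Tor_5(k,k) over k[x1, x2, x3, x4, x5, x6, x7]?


Koszul: C(n,i)=C(7,5)=21


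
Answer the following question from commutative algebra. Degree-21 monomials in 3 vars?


C(d+n-1,n-1)=C(23,2)=253


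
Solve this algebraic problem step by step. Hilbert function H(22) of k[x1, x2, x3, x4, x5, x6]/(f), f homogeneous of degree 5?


C(27,5)-C(22,5)=80730-26334=54396


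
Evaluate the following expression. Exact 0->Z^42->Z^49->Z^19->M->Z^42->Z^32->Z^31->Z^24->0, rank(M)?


Alt sum=0:
(-1)^0*42 + (-1)^1*49 + (-1)^2*19 + (-1)^3*? + (-1)^4*42 + (-1)^5*32 + (-1)^6*31 + (-1)^7*24=0
rank(M)=29


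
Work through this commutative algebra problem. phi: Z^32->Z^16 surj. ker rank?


rank(ker) = 32-16 = 16


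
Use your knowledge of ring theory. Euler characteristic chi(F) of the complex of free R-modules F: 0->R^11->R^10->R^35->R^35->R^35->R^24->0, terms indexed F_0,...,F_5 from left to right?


chi = sum (-1)^i * rank:
(-1)^0*11=11
(-1)^1*10=-10
(-1)^2*35=35
(-1)^3*35=-35
(-1)^4*35=35
(-1)^5*24=-24
chi=12


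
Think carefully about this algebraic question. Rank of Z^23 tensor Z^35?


rank(M(x)N) = rank(M)*rank(N)
23*35 = 805


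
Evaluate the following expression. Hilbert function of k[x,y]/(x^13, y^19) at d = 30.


k[x,y], I = (x^13, y^19), d = 30
Need i < 13 and d-i < 19.
Range: 12 <= i <= 12.
H(30) = 1


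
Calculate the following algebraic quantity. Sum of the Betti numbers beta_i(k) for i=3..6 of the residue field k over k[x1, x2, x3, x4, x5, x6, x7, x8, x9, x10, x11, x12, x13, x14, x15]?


Koszul resolution: beta_i(k)=C(n,i), n=15
C(15,3)=455, C(15,4)=1365, C(15,5)=3003, C(15,6)=5005
Sum=9828


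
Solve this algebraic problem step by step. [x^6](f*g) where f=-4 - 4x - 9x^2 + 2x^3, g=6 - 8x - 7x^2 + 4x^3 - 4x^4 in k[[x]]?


[x^6] = sum a_i*b_j, i+j=6
  -9*-4=36
  2*4=8
Sum=44


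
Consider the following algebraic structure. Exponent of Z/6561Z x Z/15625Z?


Exponent = lcm of the cyclic orders; pairwise coprime => product.
3^8*5^6=6561*15625=102515625


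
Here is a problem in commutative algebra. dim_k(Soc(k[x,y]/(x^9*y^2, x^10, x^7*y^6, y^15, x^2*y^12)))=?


Socle = ann(m) = span of standard monomials u with x*u, y*u in I (staircase corners).
Minimal generators: x^10, x^9*y^2, x^7*y^6, x^2*y^12, y^15
Corners: xy^14, x^6y^11, x^8y^5, x^9y
Socle dim=4


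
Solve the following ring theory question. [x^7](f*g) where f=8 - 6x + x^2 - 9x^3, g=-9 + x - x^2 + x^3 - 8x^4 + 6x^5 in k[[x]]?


[x^7] = sum a_i*b_j, i+j=7
  1*6=6
  -9*-8=72
Sum=78


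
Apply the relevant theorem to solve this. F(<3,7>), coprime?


gcd(3,7)=1 => F=ab-a-b=3*7-3-7=21-10=11


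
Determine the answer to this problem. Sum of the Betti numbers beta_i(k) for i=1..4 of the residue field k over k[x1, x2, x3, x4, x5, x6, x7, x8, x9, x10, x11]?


Koszul resolution: beta_i(k)=C(n,i), n=11
C(11,1)=11, C(11,2)=55, C(11,3)=165, C(11,4)=330
Sum=561


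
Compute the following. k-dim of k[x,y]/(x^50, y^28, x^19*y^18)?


k[x,y]/I, I = (x^50, y^28, x^19*y^18)
Rect: 50x28=1400. Corner: (50-19)x(28-18)=310.
dim = 1400-310 = 1090


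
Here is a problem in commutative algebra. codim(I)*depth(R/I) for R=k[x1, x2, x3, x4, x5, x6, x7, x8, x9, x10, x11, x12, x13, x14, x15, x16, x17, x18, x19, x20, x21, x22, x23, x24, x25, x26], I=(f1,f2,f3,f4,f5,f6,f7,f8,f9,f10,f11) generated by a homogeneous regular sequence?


codim=11, depth=dim(R/I)=26-11=15
Product=11*15=165


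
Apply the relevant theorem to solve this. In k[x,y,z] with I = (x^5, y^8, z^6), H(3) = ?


Need i<5, j<8, k<6 with i+j+k=3.
For each i, j ranges over max(0,3-i-5)..min(7,3-i):
  i=0: j in [0,3] -> 4
  i=1: j in [0,2] -> 3
  i=2: j in [0,1] -> 2
  i=3: j in [0,0] -> 1
H(3) = 4+3+2+1 = 10


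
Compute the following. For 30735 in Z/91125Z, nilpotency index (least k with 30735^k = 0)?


30735^k mod 91125:
k=1: 30735
k=2: 38475
k=3: 0
First zero at k = 3


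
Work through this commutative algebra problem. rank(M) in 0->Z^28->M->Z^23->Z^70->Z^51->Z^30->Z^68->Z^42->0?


Alt sum=0:
(-1)^0*28 + (-1)^1*? + (-1)^2*23 + (-1)^3*70 + (-1)^4*51 + (-1)^5*30 + (-1)^6*68 + (-1)^7*42=0
rank(M)=28


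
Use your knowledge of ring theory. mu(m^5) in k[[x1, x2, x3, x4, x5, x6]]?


C(n+d-1,d)=C(10,5)=252


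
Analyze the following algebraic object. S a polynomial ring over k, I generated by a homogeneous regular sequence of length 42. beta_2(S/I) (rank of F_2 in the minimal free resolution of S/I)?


Regular sequence => Koszul complex is the minimal free resolution.
Syz_1 minimally generated by Koszul relations f_i*e_j - f_j*e_i (i<j): mu(Syz_1) = beta_2 = C(m,2) = m(m-1)/2
m=42
42*41/2 = 861


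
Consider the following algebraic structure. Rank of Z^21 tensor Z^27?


rank(M(x)N) = rank(M)*rank(N)
21*27 = 567


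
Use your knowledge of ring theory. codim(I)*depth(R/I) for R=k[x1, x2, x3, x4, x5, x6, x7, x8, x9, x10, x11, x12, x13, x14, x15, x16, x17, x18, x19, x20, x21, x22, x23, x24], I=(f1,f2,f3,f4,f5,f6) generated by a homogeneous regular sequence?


codim=6, depth=dim(R/I)=24-6=18
Product=6*18=108


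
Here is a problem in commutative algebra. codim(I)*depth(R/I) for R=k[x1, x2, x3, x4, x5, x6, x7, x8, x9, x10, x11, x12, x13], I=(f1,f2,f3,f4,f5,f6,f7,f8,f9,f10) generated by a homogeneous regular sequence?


codim=10, depth=dim(R/I)=13-10=3
Product=10*3=30


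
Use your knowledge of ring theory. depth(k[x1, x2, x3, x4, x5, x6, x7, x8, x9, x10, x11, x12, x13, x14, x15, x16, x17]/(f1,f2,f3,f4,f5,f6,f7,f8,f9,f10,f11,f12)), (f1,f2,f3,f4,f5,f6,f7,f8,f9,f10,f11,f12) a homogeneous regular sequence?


depth(R)=17
depth(R/I)=17-12=5


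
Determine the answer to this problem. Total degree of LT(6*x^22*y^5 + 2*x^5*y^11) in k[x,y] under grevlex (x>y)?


LT: 6*x^22*y^5
deg_x=22, deg_y=5
Total=22+5=27


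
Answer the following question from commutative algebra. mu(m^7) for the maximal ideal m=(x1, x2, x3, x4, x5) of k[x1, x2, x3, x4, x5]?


Graded Nakayama: mu(m^d) = dim_k (m^d/m^(d+1)) = #degree-7 monomials in 5 vars
C(n+d-1,d)=C(11,7)=330


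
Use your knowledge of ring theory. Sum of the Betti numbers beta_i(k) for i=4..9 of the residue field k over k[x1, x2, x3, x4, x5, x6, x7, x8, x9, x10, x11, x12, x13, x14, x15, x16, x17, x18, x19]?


Koszul resolution: beta_i(k)=C(n,i), n=19
C(19,4)=3876, C(19,5)=11628, C(19,6)=27132, C(19,7)=50388, C(19,8)=75582, C(19,9)=92378
Sum=260984


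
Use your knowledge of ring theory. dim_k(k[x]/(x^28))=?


Basis: 1,x,...,x^27
dim=28


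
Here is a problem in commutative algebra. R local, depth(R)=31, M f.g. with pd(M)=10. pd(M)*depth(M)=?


pd+depth=31
depth=31-10=21
pd*depth=10*21=210


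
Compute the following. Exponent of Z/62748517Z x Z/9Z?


Exponent = lcm of the cyclic orders; pairwise coprime => product.
13^7*3^2=62748517*9=564736653


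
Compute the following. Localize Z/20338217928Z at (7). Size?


7-primary part: 20338217928=7^10*72
Size=7^10=282475249


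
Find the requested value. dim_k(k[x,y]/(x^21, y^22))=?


Basis: x^i*y^j, i<21, j<22
21*22=462


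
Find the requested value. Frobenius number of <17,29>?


gcd(17,29)=1 => F=ab-a-b=17*29-17-29=493-46=447


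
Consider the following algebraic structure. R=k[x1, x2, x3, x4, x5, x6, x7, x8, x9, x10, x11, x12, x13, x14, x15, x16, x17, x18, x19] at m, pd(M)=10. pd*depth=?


pd+depth=19
depth=19-10=9
pd*depth=10*9=90


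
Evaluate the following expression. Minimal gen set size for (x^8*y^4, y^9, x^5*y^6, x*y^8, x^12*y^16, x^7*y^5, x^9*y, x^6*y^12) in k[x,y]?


Remove redundant (divisible by others).
x^12*y^16 redundant.
x^6*y^12 redundant.
Min: x^9*y, x^8*y^4, x^7*y^5, x^5*y^6, x*y^8, y^9
Count=6


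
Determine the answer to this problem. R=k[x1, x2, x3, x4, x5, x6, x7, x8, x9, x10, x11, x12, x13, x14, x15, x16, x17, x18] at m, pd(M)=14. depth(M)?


pd+depth=depth(R)=18
depth=18-14=4


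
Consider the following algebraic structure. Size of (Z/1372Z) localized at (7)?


7-primary part: 1372=7^3*4
Size=7^3=343


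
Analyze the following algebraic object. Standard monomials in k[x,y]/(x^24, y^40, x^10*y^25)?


k[x,y]/I, I = (x^24, y^40, x^10*y^25)
Rect: 24x40=960. Corner: (24-10)x(40-25)=210.
dim = 960-210 = 750


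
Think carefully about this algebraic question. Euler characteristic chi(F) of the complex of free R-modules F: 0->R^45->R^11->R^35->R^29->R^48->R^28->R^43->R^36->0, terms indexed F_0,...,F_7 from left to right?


chi = sum (-1)^i * rank:
(-1)^0*45=45
(-1)^1*11=-11
(-1)^2*35=35
(-1)^3*29=-29
(-1)^4*48=48
(-1)^5*28=-28
(-1)^6*43=43
(-1)^7*36=-36
chi=67


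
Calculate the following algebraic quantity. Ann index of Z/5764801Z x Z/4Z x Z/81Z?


Exponent = lcm of the cyclic orders; pairwise coprime => product.
7^8*2^2*3^4=5764801*4*81=1867795524


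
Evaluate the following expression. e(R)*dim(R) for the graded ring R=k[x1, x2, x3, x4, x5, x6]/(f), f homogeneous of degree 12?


e(R)=deg(f)=12, dim(R)=6-1=5
e*dim=12*5=60


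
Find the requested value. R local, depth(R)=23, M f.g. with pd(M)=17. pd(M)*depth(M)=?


pd+depth=23
depth=23-17=6
pd*depth=17*6=102


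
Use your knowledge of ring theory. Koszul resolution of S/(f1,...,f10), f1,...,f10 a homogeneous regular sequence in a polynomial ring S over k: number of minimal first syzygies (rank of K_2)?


Regular sequence => Koszul complex is the minimal free resolution.
Syz_1 minimally generated by Koszul relations f_i*e_j - f_j*e_i (i<j): mu(Syz_1) = beta_2 = C(m,2) = m(m-1)/2
m=10
10*9/2 = 45


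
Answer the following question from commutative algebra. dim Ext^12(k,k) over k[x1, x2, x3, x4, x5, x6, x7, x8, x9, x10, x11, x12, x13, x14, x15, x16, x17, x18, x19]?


C(n,i)=C(19,12)=50388


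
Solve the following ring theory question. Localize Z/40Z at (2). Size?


2-primary part: 40=2^3*5
Size=2^3=8


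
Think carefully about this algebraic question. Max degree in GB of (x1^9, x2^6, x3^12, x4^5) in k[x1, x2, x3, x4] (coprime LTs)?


Pure powers, coprime LTs => already GB.
Degrees: 9, 6, 12, 5
Max=12


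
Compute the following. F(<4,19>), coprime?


gcd(4,19)=1 => F=ab-a-b=4*19-4-19=76-23=53


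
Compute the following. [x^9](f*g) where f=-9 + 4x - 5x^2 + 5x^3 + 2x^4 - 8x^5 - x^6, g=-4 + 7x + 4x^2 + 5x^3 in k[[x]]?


[x^9] = sum a_i*b_j, i+j=9
  -1*5=-5
Sum=-5


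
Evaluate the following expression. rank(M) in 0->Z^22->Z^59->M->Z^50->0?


Alt sum=0:
(-1)^0*22 + (-1)^1*59 + (-1)^2*? + (-1)^3*50=0
rank(M)=87


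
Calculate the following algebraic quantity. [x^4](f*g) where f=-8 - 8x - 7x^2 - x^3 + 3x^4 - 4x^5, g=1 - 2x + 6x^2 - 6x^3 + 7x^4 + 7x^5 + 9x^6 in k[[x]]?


[x^4] = sum a_i*b_j, i+j=4
  -8*7=-56
  -8*-6=48
  -7*6=-42
  -1*-2=2
  3*1=3
Sum=-45


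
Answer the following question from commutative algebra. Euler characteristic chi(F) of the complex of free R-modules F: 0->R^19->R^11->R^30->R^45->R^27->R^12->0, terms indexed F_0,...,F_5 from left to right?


chi = sum (-1)^i * rank:
(-1)^0*19=19
(-1)^1*11=-11
(-1)^2*30=30
(-1)^3*45=-45
(-1)^4*27=27
(-1)^5*12=-12
chi=8


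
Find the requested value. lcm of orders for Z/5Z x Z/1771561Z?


Exponent = lcm of the cyclic orders; pairwise coprime => product.
5^1*11^6=5*1771561=8857805


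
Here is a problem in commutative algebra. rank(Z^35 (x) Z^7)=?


rank(M(x)N) = rank(M)*rank(N)
35*7 = 245


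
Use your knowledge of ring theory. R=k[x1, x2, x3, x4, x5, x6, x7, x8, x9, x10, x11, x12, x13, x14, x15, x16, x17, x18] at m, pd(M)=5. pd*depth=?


pd+depth=18
depth=18-5=13
pd*depth=5*13=65


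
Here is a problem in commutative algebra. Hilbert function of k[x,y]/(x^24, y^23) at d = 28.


k[x,y], I = (x^24, y^23), d = 28
Need i < 24 and d-i < 23.
Range: 6 <= i <= 23.
H(28) = 18


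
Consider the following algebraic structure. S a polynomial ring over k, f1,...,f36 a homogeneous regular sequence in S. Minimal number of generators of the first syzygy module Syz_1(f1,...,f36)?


Regular sequence => Koszul complex is the minimal free resolution.
Syz_1 minimally generated by Koszul relations f_i*e_j - f_j*e_i (i<j): mu(Syz_1) = beta_2 = C(m,2) = m(m-1)/2
m=36
36*35/2 = 630


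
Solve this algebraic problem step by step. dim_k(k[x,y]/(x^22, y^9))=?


Basis: x^i*y^j, i<22, j<9
22*9=198


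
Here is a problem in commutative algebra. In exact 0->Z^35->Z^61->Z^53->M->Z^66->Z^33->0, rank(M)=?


Alt sum=0:
(-1)^0*35 + (-1)^1*61 + (-1)^2*53 + (-1)^3*? + (-1)^4*66 + (-1)^5*33=0
rank(M)=60


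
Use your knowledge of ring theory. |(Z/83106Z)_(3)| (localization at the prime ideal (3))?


3-primary part: 83106=3^7*38
Size=3^7=2187


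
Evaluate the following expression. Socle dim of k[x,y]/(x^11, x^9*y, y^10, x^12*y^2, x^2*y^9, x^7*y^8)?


Socle = ann(m) = span of standard monomials u with x*u, y*u in I (staircase corners).
Redundant generators: x^12*y^2
Minimal generators: x^11, x^9*y, x^7*y^8, x^2*y^9, y^10
Corners: xy^9, x^6y^8, x^8y^7, x^10
Socle dim=4


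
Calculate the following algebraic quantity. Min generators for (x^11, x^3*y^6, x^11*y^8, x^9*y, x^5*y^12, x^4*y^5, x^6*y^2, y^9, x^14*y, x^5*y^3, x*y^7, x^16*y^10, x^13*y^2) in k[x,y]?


Remove redundant (divisible by others).
x^11*y^8 redundant.
x^14*y redundant.
x^16*y^10 redundant.
x^5*y^12 redundant.
x^13*y^2 redundant.
Min: x^11, x^9*y, x^6*y^2, x^5*y^3, x^4*y^5, x^3*y^6, x*y^7, y^9
Count=8


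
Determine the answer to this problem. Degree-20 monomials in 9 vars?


C(d+n-1,n-1)=C(28,8)=3108105


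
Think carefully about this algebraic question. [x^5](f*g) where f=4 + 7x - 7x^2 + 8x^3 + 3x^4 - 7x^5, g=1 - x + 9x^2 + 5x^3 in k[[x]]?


[x^5] = sum a_i*b_j, i+j=5
  -7*5=-35
  8*9=72
  3*-1=-3
  -7*1=-7
Sum=27


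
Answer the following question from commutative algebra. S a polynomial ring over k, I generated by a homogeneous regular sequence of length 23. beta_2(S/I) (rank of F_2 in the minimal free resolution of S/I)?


Regular sequence => Koszul complex is the minimal free resolution.
Syz_1 minimally generated by Koszul relations f_i*e_j - f_j*e_i (i<j): mu(Syz_1) = beta_2 = C(m,2) = m(m-1)/2
m=23
23*22/2 = 253


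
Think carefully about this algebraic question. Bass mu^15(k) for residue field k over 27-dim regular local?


C(n,i)=C(27,15)=17383860


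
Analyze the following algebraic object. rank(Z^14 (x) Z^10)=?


rank(M(x)N) = rank(M)*rank(N)
14*10 = 140


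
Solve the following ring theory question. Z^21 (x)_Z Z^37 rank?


rank(M(x)N) = rank(M)*rank(N)
21*37 = 777


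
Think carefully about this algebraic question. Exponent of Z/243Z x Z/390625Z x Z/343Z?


Exponent = lcm of the cyclic orders; pairwise coprime => product.
3^5*5^8*7^3=243*390625*343=32558203125


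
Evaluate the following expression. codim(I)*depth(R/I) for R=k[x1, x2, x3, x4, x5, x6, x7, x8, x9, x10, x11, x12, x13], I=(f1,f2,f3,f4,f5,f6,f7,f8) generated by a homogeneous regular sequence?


codim=8, depth=dim(R/I)=13-8=5
Product=8*5=40


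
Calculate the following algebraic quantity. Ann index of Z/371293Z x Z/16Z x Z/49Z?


Exponent = lcm of the cyclic orders; pairwise coprime => product.
13^5*2^4*7^2=371293*16*49=291093712


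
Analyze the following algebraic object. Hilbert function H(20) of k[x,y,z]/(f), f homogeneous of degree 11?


C(22,2)-C(11,2)=231-55=176


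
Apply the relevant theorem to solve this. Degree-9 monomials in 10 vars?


C(d+n-1,n-1)=C(18,9)=48620


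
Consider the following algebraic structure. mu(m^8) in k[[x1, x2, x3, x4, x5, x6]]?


C(n+d-1,d)=C(13,8)=1287


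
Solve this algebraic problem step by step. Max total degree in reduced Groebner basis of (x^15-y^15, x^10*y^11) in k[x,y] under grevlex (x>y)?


LT(f1)=x^15, LT(f2)=x^10y^11, lcm=x^15y^11
S(f1,f2) = y^11*f1 - x^5*f2 = -y^26
Reduced GB = {f1, f2, y^26}; degrees 15, 21, 26
Max = 26


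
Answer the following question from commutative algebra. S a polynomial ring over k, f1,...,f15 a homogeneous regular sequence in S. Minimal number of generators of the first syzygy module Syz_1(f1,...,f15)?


Regular sequence => Koszul complex is the minimal free resolution.
Syz_1 minimally generated by Koszul relations f_i*e_j - f_j*e_i (i<j): mu(Syz_1) = beta_2 = C(m,2) = m(m-1)/2
m=15
15*14/2 = 105


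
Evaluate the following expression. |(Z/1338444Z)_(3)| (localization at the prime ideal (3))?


3-primary part: 1338444=3^9*68
Size=3^9=19683


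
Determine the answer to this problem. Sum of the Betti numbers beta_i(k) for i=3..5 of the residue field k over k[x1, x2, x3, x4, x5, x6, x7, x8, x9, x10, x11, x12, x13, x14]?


Koszul resolution: beta_i(k)=C(n,i), n=14
C(14,3)=364, C(14,4)=1001, C(14,5)=2002
Sum=3367


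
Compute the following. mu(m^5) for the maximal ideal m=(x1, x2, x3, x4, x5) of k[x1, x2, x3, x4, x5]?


Graded Nakayama: mu(m^d) = dim_k (m^d/m^(d+1)) = #degree-5 monomials in 5 vars
C(n+d-1,d)=C(9,5)=126


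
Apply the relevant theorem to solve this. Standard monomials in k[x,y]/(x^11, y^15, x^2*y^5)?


k[x,y]/I, I = (x^11, y^15, x^2*y^5)
Rect: 11x15=165. Corner: (11-2)x(15-5)=90.
dim = 165-90 = 75


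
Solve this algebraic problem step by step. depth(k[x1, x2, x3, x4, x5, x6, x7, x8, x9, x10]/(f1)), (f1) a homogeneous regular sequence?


depth(R)=10
depth(R/I)=10-1=9


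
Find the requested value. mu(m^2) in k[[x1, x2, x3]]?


C(n+d-1,d)=C(4,2)=6


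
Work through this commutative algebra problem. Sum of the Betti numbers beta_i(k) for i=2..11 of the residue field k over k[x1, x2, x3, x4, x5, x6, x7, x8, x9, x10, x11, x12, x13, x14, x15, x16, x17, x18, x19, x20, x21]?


Koszul resolution: beta_i(k)=C(n,i), n=21
C(21,2)=210, C(21,3)=1330, C(21,4)=5985, C(21,5)=20349, C(21,6)=54264, C(21,7)=116280, C(21,8)=203490, C(21,9)=293930, C(21,10)=352716, C(21,11)=352716
Sum=1401270


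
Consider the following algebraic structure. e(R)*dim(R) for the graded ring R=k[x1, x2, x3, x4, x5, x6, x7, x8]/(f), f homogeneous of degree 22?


e(R)=deg(f)=22, dim(R)=8-1=7
e*dim=22*7=154


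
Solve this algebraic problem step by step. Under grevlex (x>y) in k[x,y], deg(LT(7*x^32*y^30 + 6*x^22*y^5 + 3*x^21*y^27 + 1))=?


LT: 7*x^32*y^30
deg_x=32, deg_y=30
Total=32+30=62


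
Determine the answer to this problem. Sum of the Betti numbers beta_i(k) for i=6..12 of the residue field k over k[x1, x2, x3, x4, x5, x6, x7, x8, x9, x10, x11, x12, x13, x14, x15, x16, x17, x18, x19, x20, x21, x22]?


Koszul resolution: beta_i(k)=C(n,i), n=22
C(22,6)=74613, C(22,7)=170544, C(22,8)=319770, C(22,9)=497420, C(22,10)=646646, C(22,11)=705432, C(22,12)=646646
Sum=3061071


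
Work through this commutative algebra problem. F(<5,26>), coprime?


gcd(5,26)=1 => F=ab-a-b=5*26-5-26=130-31=99


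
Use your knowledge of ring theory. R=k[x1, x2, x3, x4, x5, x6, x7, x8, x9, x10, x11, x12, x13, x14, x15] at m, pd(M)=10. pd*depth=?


pd+depth=15
depth=15-10=5
pd*depth=10*5=50


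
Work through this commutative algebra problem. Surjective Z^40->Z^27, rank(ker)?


rank(ker) = 40-27 = 13


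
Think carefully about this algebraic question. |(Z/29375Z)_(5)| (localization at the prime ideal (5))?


5-primary part: 29375=5^4*47
Size=5^4=625


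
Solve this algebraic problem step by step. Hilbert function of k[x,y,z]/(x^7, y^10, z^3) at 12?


Need i<7, j<10, k<3 with i+j+k=12.
For each i, j ranges over max(0,12-i-2)..min(9,12-i):
  i=0: j in [10,9] -> 0
  i=1: j in [9,9] -> 1
  i=2: j in [8,9] -> 2
  i=3: j in [7,9] -> 3
  i=4: j in [6,8] -> 3
  i=5: j in [5,7] -> 3
  i=6: j in [4,6] -> 3
H(12) = 0+1+2+3+3+3+3 = 15


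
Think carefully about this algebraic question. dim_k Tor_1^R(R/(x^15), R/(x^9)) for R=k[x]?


Tor_1(R/I,R/J)=(I cap J)/IJ=(x^15)/(x^24)
dim=24-15=min(15,9)=9


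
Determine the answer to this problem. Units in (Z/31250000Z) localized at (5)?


Local ring = Z/1953125Z.
phi(1953125) = 5^8*(5-1) = 1562500


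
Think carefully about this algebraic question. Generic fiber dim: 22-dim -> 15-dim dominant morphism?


dim(fiber)=dim(X)-dim(Y)=22-15=7


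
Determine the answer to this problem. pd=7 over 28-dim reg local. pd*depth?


pd+depth=28
depth=28-7=21
pd*depth=7*21=147


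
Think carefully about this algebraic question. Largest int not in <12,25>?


gcd(12,25)=1 => F=ab-a-b=12*25-12-25=300-37=263


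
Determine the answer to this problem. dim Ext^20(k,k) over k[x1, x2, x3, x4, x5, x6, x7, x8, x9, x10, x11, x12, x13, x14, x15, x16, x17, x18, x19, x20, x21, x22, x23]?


C(n,i)=C(23,20)=1771


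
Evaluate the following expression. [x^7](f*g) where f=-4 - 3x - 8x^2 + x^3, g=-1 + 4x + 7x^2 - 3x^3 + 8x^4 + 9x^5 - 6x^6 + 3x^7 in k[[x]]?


[x^7] = sum a_i*b_j, i+j=7
  -4*3=-12
  -3*-6=18
  -8*9=-72
  1*8=8
Sum=-58


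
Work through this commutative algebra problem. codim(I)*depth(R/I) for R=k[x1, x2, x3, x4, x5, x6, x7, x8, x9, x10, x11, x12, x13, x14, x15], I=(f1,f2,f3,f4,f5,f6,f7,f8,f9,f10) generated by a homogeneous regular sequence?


codim=10, depth=dim(R/I)=15-10=5
Product=10*5=50


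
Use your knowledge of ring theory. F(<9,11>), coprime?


gcd(9,11)=1 => F=ab-a-b=9*11-9-11=99-20=79


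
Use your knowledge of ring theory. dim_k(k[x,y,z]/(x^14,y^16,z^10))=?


Basis: x^iy^jz^k, i<14,j<16,k<10
14*16*10=2240


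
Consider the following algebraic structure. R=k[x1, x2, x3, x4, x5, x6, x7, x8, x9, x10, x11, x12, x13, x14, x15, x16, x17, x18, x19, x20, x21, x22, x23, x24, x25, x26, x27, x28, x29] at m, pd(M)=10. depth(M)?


pd+depth=depth(R)=29
depth=29-10=19


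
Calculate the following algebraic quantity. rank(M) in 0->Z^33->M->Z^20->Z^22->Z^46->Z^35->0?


Alt sum=0:
(-1)^0*33 + (-1)^1*? + (-1)^2*20 + (-1)^3*22 + (-1)^4*46 + (-1)^5*35=0
rank(M)=42


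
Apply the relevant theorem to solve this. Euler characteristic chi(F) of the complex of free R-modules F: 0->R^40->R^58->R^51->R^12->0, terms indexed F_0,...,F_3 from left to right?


chi = sum (-1)^i * rank:
(-1)^0*40=40
(-1)^1*58=-58
(-1)^2*51=51
(-1)^3*12=-12
chi=21


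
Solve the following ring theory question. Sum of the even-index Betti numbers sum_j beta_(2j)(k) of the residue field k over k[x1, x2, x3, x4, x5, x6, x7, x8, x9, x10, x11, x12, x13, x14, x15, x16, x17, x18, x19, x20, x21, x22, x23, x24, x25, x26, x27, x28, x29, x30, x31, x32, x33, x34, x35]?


Koszul resolution: beta_i(k)=C(n,i), n=35
sum_even C(35,i) = 2^(n-1) = 2^34 = 17179869184


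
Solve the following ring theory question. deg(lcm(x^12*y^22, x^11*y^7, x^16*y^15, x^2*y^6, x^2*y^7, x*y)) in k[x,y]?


lcm = componentwise max:
x: max(12,11,16,2,2,1)=16
y: max(22,7,15,6,7,1)=22
Total=16+22=38


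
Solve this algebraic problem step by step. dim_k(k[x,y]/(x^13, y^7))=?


Basis: x^i*y^j, i<13, j<7
13*7=91


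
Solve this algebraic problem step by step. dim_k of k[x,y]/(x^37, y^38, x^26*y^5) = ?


k[x,y]/I, I = (x^37, y^38, x^26*y^5)
Rect: 37x38=1406. Corner: (37-26)x(38-5)=363.
dim = 1406-363 = 1043


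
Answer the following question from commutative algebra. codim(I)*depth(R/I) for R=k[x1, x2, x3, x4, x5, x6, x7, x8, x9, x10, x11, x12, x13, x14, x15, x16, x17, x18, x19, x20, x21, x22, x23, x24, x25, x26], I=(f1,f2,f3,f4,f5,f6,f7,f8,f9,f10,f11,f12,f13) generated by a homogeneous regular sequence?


codim=13, depth=dim(R/I)=26-13=13
Product=13*13=169


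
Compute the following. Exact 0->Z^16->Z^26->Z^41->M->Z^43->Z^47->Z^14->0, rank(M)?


Alt sum=0:
(-1)^0*16 + (-1)^1*26 + (-1)^2*41 + (-1)^3*? + (-1)^4*43 + (-1)^5*47 + (-1)^6*14=0
rank(M)=41


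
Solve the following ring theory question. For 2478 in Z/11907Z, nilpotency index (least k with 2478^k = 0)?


2478^k mod 11907:
k=1: 2478
k=2: 8379
k=3: 9261
k=4: 3969
k=5: 0
First zero at k = 5


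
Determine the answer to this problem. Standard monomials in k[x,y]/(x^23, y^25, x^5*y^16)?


k[x,y]/I, I = (x^23, y^25, x^5*y^16)
Rect: 23x25=575. Corner: (23-5)x(25-16)=162.
dim = 575-162 = 413


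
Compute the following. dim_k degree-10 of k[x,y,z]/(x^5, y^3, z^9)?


Need i<5, j<3, k<9 with i+j+k=10.
For each i, j ranges over max(0,10-i-8)..min(2,10-i):
  i=0: j in [2,2] -> 1
  i=1: j in [1,2] -> 2
  i=2: j in [0,2] -> 3
  i=3: j in [0,2] -> 3
  i=4: j in [0,2] -> 3
H(10) = 1+2+3+3+3 = 12


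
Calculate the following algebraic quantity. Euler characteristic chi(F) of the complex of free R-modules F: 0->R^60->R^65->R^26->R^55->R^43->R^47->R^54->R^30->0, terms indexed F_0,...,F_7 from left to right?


chi = sum (-1)^i * rank:
(-1)^0*60=60
(-1)^1*65=-65
(-1)^2*26=26
(-1)^3*55=-55
(-1)^4*43=43
(-1)^5*47=-47
(-1)^6*54=54
(-1)^7*30=-30
chi=-14


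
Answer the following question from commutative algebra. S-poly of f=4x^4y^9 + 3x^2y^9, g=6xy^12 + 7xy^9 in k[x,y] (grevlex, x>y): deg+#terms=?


LT(f)=4x^4y^9, LT(g)=6xy^12
lcm(LM)=x^4y^12
S(f,g) (scaled by 24 to clear denominators) = 6y^3*f - 4x^3*g = 18x^2y^12 - 28x^4y^9
2 terms, deg 14.
14+2=16


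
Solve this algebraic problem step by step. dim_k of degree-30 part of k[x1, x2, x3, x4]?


C(d+n-1,n-1)=C(33,3)=5456


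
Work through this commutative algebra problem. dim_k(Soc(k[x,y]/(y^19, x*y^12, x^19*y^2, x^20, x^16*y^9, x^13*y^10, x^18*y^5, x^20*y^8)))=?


Socle = ann(m) = span of standard monomials u with x*u, y*u in I (staircase corners).
Redundant generators: x^20*y^8
Minimal generators: x^20, x^19*y^2, x^18*y^5, x^16*y^9, x^13*y^10, x*y^12, y^19
Corners: y^18, x^12y^11, x^15y^9, x^17y^8, x^18y^4, x^19y
Socle dim=6


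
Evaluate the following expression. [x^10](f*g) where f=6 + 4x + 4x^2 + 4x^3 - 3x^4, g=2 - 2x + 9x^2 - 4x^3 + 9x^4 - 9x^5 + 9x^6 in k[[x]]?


[x^10] = sum a_i*b_j, i+j=10
  -3*9=-27
Sum=-27


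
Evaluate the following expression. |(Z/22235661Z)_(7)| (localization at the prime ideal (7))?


7-primary part: 22235661=7^7*27
Size=7^7=823543


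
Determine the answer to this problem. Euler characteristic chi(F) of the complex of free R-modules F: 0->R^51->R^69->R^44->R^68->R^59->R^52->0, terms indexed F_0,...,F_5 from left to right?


chi = sum (-1)^i * rank:
(-1)^0*51=51
(-1)^1*69=-69
(-1)^2*44=44
(-1)^3*68=-68
(-1)^4*59=59
(-1)^5*52=-52
chi=-35


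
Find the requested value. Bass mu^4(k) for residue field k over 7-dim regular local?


C(n,i)=C(7,4)=35


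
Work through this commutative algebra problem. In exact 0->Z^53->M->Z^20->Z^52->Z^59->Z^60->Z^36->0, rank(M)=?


Alt sum=0:
(-1)^0*53 + (-1)^1*? + (-1)^2*20 + (-1)^3*52 + (-1)^4*59 + (-1)^5*60 + (-1)^6*36=0
rank(M)=56


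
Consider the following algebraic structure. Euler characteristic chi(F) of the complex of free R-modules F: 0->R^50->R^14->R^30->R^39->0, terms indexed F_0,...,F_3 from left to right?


chi = sum (-1)^i * rank:
(-1)^0*50=50
(-1)^1*14=-14
(-1)^2*30=30
(-1)^3*39=-39
chi=27


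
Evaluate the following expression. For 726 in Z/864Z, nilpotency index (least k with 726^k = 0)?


726^k mod 864:
k=1: 726
k=2: 36
k=3: 216
k=4: 432
k=5: 0
First zero at k = 5


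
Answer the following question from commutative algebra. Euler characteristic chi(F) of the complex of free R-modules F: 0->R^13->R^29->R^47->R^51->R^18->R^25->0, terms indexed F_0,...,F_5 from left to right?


chi = sum (-1)^i * rank:
(-1)^0*13=13
(-1)^1*29=-29
(-1)^2*47=47
(-1)^3*51=-51
(-1)^4*18=18
(-1)^5*25=-25
chi=-27


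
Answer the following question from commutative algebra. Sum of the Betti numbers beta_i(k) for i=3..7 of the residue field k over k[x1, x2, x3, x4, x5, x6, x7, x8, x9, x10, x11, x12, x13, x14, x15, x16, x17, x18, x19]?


Koszul resolution: beta_i(k)=C(n,i), n=19
C(19,3)=969, C(19,4)=3876, C(19,5)=11628, C(19,6)=27132, C(19,7)=50388
Sum=93993


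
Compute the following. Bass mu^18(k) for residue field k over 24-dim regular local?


C(n,i)=C(24,18)=134596


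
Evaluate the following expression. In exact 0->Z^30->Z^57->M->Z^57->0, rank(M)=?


Alt sum=0:
(-1)^0*30 + (-1)^1*57 + (-1)^2*? + (-1)^3*57=0
rank(M)=84


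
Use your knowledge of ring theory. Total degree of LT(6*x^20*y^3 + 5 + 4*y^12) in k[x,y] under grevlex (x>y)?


LT: 6*x^20*y^3
deg_x=20, deg_y=3
Total=20+3=23


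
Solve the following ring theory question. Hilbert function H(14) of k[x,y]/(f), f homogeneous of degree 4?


H(t)=d for t>=d-1.
d=4, t=14
H(14)=4


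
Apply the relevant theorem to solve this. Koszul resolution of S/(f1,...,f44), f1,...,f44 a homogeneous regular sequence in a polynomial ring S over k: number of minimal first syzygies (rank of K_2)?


Regular sequence => Koszul complex is the minimal free resolution.
Syz_1 minimally generated by Koszul relations f_i*e_j - f_j*e_i (i<j): mu(Syz_1) = beta_2 = C(m,2) = m(m-1)/2
m=44
44*43/2 = 946


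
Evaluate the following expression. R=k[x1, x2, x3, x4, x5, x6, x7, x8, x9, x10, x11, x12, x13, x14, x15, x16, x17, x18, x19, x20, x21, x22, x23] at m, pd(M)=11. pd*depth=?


pd+depth=23
depth=23-11=12
pd*depth=11*12=132


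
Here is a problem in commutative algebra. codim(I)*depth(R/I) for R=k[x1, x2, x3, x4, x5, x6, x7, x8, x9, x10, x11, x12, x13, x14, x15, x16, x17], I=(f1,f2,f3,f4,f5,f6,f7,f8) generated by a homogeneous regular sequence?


codim=8, depth=dim(R/I)=17-8=9
Product=8*9=72


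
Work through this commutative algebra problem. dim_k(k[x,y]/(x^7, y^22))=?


Basis: x^i*y^j, i<7, j<22
7*22=154


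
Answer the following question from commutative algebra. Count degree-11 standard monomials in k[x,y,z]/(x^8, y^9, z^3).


Need i<8, j<9, k<3 with i+j+k=11.
For each i, j ranges over max(0,11-i-2)..min(8,11-i):
  i=0: j in [9,8] -> 0
  i=1: j in [8,8] -> 1
  i=2: j in [7,8] -> 2
  i=3: j in [6,8] -> 3
  i=4: j in [5,7] -> 3
  i=5: j in [4,6] -> 3
  i=6: j in [3,5] -> 3
  i=7: j in [2,4] -> 3
H(11) = 0+1+2+3+3+3+3+3 = 18


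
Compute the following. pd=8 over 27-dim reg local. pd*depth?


pd+depth=27
depth=27-8=19
pd*depth=8*19=152


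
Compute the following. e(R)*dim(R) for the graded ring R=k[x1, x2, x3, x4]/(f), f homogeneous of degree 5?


e(R)=deg(f)=5, dim(R)=4-1=3
e*dim=5*3=15


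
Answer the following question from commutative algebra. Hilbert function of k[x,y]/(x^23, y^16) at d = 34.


k[x,y], I = (x^23, y^16), d = 34
Need i < 23 and d-i < 16.
Range: 19 <= i <= 22.
H(34) = 4


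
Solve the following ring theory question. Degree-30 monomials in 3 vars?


C(d+n-1,n-1)=C(32,2)=496


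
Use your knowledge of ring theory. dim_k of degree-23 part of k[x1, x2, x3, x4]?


C(d+n-1,n-1)=C(26,3)=2600


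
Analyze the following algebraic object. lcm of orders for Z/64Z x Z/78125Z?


Exponent = lcm of the cyclic orders; pairwise coprime => product.
2^6*5^7=64*78125=5000000


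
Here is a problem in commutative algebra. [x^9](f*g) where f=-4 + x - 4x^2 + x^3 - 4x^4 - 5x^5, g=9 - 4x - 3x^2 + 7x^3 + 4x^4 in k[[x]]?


[x^9] = sum a_i*b_j, i+j=9
  -5*4=-20
Sum=-20


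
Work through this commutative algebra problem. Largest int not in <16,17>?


gcd(16,17)=1 => F=ab-a-b=16*17-16-17=272-33=239


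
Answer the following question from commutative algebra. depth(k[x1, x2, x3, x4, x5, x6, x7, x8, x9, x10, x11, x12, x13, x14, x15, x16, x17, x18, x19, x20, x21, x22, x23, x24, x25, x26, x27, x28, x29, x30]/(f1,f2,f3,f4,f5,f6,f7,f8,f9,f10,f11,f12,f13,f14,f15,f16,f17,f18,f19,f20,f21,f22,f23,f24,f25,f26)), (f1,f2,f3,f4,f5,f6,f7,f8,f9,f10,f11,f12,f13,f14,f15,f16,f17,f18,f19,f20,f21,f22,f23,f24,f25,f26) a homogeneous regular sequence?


depth(R)=30
depth(R/I)=30-26=4


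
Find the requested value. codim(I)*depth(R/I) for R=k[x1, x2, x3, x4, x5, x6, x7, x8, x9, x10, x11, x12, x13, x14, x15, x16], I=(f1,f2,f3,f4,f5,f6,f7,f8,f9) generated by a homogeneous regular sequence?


codim=9, depth=dim(R/I)=16-9=7
Product=9*7=63


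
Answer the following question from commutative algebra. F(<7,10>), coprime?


gcd(7,10)=1 => F=ab-a-b=7*10-7-10=70-17=53


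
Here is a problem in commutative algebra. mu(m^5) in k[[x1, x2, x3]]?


C(n+d-1,d)=C(7,5)=21


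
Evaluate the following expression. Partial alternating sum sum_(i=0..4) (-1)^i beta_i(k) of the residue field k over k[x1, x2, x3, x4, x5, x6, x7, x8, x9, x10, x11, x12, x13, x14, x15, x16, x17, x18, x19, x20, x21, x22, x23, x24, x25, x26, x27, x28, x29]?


Koszul resolution: beta_i(k)=C(n,i), n=29
sum_(i=0..p) (-1)^i C(n,i) = (-1)^p C(n-1,p)
(-1)^4*C(28,4) = (-1)^4*20475 = 20475


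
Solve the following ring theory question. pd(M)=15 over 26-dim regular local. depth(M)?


pd+depth=depth(R)=26
depth=26-15=11


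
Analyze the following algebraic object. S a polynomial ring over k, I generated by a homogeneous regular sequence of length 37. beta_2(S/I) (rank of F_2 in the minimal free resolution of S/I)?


Regular sequence => Koszul complex is the minimal free resolution.
Syz_1 minimally generated by Koszul relations f_i*e_j - f_j*e_i (i<j): mu(Syz_1) = beta_2 = C(m,2) = m(m-1)/2
m=37
37*36/2 = 666


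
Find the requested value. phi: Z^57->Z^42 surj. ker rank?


rank(ker) = 57-42 = 15


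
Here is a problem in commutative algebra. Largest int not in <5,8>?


gcd(5,8)=1 => F=ab-a-b=5*8-5-8=40-13=27


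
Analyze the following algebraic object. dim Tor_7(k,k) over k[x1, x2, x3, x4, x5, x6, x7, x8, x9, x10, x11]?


Koszul: C(n,i)=C(11,7)=330


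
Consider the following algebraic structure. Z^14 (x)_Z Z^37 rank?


rank(M(x)N) = rank(M)*rank(N)
14*37 = 518


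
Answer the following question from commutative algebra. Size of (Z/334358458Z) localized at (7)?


7-primary part: 334358458=7^8*58
Size=7^8=5764801
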